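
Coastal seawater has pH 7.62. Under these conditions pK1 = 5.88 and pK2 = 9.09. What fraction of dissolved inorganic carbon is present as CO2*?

α₀ = 0.0173

α₀ = 1 / (1 + K1/[H⁺] + K1K2/[H⁺]²) = 1 / (1 + 10^+1.74 + 10^+0.27)
   = 1 / (1 + 54.954 + 1.8621) = 1/57.816 = 0.01730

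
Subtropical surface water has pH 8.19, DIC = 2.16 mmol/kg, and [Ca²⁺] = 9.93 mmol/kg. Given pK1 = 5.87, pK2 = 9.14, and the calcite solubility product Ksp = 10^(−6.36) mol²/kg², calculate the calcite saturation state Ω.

α₂ = 1 / (1 + [H⁺]/K2 + [H⁺]²/(K1K2)) = 1 / (1 + 10^+0.95 + 10^-1.37)
   = 1 / (1 + 8.9125 + 0.042658) = 1/9.9552 = 0.1005
[CO3²⁻] = α₂ × DIC = 0.1005 × 2.16 = 0.2170 mmol/kg
Ksp = 10^(−6.36) = 4.365×10^-7
Ω = [Ca²⁺][CO3²⁻]/Ksp = (9.93×10^-3)(2.170×10^-4) / 4.365×10^-7 = 4.94

Ω = 4.94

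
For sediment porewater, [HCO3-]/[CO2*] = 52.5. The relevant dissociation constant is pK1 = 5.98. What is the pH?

pH = 7.70

From K1 = [H⁺][HCO3-]/[CO2*]:  pH = pK1 + log₁₀([HCO3-]/[CO2*])
log₁₀(52.5) = +1.720
pH = 5.98 + (+1.720) = 7.70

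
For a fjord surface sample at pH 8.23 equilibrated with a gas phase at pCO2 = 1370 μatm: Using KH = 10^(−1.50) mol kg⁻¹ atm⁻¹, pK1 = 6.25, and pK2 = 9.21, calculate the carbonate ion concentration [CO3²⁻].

[CO3²⁻] = 0.433 mmol/kg

[CO2*] = KH · pCO2 = 10^(−1.50) × 1370×10^-6 = 4.332×10^-5 mol/kg
α₀ = 1/(1 + K1/[H⁺] + K1K2/[H⁺]²) = 1/(1 + 10^+1.98 + 10^+1.00) = 0.009390
DIC = [CO2*]/α₀ = 4.332×10^-5 / 0.009390 = 4.614 mmol/kg
[CO3²⁻] = α₂·DIC; α₂ = 0.09390, so [CO3²⁻] = 0.09390 × 4.614 = 0.433 mmol/kg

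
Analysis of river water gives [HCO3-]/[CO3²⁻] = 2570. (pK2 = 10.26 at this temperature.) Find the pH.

From K2 = [H⁺][CO3²⁻]/[HCO3-]:  pH = pK2 − log₁₀([HCO3-]/[CO3²⁻])
log₁₀(2570) = +3.410
pH = 10.26 − (+3.410) = 6.85

pH = 6.85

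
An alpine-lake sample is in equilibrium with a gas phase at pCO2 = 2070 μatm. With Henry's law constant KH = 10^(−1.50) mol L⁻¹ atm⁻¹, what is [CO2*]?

KH = 10^(−1.50) = 3.162×10^-2 mol L⁻¹ atm⁻¹
[CO2*] = KH · pCO2 = 3.162×10^-2 × 2070×10^-6 atm = 6.55×10^-5 mol/L

[CO2*] = 65.5 μmol/L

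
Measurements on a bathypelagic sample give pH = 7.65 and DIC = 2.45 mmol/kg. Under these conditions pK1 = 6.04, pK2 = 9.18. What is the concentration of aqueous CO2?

[CO2*] = 0.0571 mmol/kg

α₀ = 1 / (1 + K1/[H⁺] + K1K2/[H⁺]²) = 1 / (1 + 10^+1.61 + 10^+0.08)
   = 1 / (1 + 40.738 + 1.2023) = 1/42.940 = 0.02329
[CO2*] = α₀ × DIC = 0.02329 × 2.45 = 0.0571 mmol/kg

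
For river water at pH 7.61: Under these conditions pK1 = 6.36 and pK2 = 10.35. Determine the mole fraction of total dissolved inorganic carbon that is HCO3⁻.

α₁ = 0.945

α₁ = 1 / (1 + [H⁺]/K1 + K2/[H⁺]) = 1 / (1 + 10^-1.25 + 10^-2.74)
   = 1 / (1 + 0.056234 + 0.0018197) = 1/1.0581 = 0.9451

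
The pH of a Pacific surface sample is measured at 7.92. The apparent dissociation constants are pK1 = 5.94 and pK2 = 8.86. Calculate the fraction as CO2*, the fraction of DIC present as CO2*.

α₀ = 1 / (1 + K1/[H⁺] + K1K2/[H⁺]²) = 1 / (1 + 10^+1.98 + 10^+1.04)
   = 1 / (1 + 95.499 + 10.965) = 1/107.46 = 0.009305

α₀ = 0.00931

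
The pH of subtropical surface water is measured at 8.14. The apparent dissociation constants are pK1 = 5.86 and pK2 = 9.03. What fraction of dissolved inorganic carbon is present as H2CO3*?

α₀ = 0.00463

α₀ = 1 / (1 + K1/[H⁺] + K1K2/[H⁺]²) = 1 / (1 + 10^+2.28 + 10^+1.39)
   = 1 / (1 + 190.55 + 24.547) = 1/216.09 = 0.004628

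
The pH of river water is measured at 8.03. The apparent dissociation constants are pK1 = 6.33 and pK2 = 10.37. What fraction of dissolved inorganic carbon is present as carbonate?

α₂ = 0.00446

α₂ = 1 / (1 + [H⁺]/K2 + [H⁺]²/(K1K2)) = 1 / (1 + 10^+2.34 + 10^+0.64)
   = 1 / (1 + 218.78 + 4.3652) = 1/224.14 = 0.004461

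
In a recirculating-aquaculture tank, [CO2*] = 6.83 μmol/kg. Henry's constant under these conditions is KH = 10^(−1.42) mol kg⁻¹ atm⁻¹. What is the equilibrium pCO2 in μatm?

KH = 10^(−1.42) = 3.802×10^-2 mol kg⁻¹ atm⁻¹
pCO2 = [CO2*]/KH = 6.83×10^-6 / 3.802×10^-2 = 1.80×10^-4 atm = 180 μatm

pCO2 = 180 μatm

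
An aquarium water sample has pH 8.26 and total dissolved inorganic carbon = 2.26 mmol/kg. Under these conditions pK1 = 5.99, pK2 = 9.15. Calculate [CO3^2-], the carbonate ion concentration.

[CO3²⁻] = 0.257 mmol/kg

α₂ = 1 / (1 + [H⁺]/K2 + [H⁺]²/(K1K2)) = 1 / (1 + 10^+0.89 + 10^-1.38)
   = 1 / (1 + 7.7625 + 0.041687) = 1/8.8042 = 0.1136
[CO3²⁻] = α₂ × DIC = 0.1136 × 2.26 = 0.257 mmol/kg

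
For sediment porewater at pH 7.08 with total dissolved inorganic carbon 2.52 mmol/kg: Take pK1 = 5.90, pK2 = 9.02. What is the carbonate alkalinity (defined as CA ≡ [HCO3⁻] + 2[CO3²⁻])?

CA = 2.39 mmol/kg

CA = [HCO3⁻] + 2[CO3²⁻] = (α₁ + 2α₂)·DIC
At pH 7.08: [H⁺]/K1 = 10^-1.18 = 0.066069, K2/[H⁺] = 10^-1.94 = 0.011482
α₁ = 1/(1 + 0.066069 + 0.011482) = 1/1.0776 = 0.9280; α₂ = α₁·K2/[H⁺] = 0.01066
α₁ + 2α₂ = 0.9493
CA = 0.9493 × 2.52 = 2.39 mmol/kg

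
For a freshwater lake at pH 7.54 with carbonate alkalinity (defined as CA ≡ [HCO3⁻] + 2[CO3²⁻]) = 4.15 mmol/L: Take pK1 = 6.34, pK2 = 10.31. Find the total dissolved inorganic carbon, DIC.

DIC = 4.40 mmol/L

CA = [HCO3⁻] + 2[CO3²⁻] = (α₁ + 2α₂)·DIC
At pH 7.54: [H⁺]/K1 = 10^-1.20 = 0.063096, K2/[H⁺] = 10^-2.77 = 0.0016982
α₁ = 1/(1 + 0.063096 + 0.0016982) = 1/1.0648 = 0.9391; α₂ = α₁·K2/[H⁺] = 0.001595
α₁ + 2α₂ = 0.9423
DIC = CA / (α₁ + 2α₂) = 4.15 / 0.9423 = 4.40 mmol/L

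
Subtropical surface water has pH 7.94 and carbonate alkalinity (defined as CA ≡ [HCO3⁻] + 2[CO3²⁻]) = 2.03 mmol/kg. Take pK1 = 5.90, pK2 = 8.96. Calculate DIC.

CA = [HCO3⁻] + 2[CO3²⁻] = (α₁ + 2α₂)·DIC
At pH 7.94: [H⁺]/K1 = 10^-2.04 = 0.0091201, K2/[H⁺] = 10^-1.02 = 0.095499
α₁ = 1/(1 + 0.0091201 + 0.095499) = 1/1.1046 = 0.9053; α₂ = α₁·K2/[H⁺] = 0.08645
α₁ + 2α₂ = 1.0782
DIC = CA / (α₁ + 2α₂) = 2.03 / 1.0782 = 1.88 mmol/kg

DIC = 1.88 mmol/kg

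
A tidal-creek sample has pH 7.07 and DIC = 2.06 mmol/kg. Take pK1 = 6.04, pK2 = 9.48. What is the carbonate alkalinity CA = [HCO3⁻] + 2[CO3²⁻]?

CA = [HCO3⁻] + 2[CO3²⁻] = (α₁ + 2α₂)·DIC
At pH 7.07: [H⁺]/K1 = 10^-1.03 = 0.093325, K2/[H⁺] = 10^-2.41 = 0.0038905
α₁ = 1/(1 + 0.093325 + 0.0038905) = 1/1.0972 = 0.9114; α₂ = α₁·K2/[H⁺] = 0.003546
α₁ + 2α₂ = 0.9185
CA = 0.9185 × 2.06 = 1.89 mmol/kg

CA = 1.89 mmol/kg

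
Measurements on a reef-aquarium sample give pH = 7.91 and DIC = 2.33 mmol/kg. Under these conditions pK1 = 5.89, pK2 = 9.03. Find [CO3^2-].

α₂ = 1 / (1 + [H⁺]/K2 + [H⁺]²/(K1K2)) = 1 / (1 + 10^+1.12 + 10^-0.90)
   = 1 / (1 + 13.183 + 0.12589) = 1/14.308 = 0.06989
[CO3²⁻] = α₂ × DIC = 0.06989 × 2.33 = 0.163 mmol/kg

[CO3²⁻] = 0.163 mmol/kg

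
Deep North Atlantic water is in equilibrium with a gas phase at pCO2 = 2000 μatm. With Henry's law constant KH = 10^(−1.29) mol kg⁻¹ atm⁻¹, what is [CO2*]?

[CO2*] = 103 μmol/kg

KH = 10^(−1.29) = 5.129×10^-2 mol kg⁻¹ atm⁻¹
[CO2*] = KH · pCO2 = 5.129×10^-2 × 2000×10^-6 atm = 1.03×10^-4 mol/kg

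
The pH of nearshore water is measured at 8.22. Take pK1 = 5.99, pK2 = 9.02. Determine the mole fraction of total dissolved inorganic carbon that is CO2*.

α₀ = 0.00506

α₀ = 1 / (1 + K1/[H⁺] + K1K2/[H⁺]²) = 1 / (1 + 10^+2.23 + 10^+1.43)
   = 1 / (1 + 169.82 + 26.915) = 1/197.74 = 0.005057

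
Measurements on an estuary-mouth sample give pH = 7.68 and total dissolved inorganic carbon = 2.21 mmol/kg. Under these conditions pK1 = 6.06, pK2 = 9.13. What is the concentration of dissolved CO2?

[CO2*] = 0.0500 mmol/kg

α₀ = 1 / (1 + K1/[H⁺] + K1K2/[H⁺]²) = 1 / (1 + 10^+1.62 + 10^+0.17)
   = 1 / (1 + 41.687 + 1.4791) = 1/44.166 = 0.02264
[CO2*] = α₀ × DIC = 0.02264 × 2.21 = 0.0500 mmol/kg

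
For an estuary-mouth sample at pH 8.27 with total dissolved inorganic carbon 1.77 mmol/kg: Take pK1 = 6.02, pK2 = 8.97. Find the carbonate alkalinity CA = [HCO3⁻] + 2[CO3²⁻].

CA = [HCO3⁻] + 2[CO3²⁻] = (α₁ + 2α₂)·DIC
At pH 8.27: [H⁺]/K1 = 10^-2.25 = 0.0056234, K2/[H⁺] = 10^-0.70 = 0.19953
α₁ = 1/(1 + 0.0056234 + 0.19953) = 1/1.2051 = 0.8298; α₂ = α₁·K2/[H⁺] = 0.1656
α₁ + 2α₂ = 1.1609
CA = 1.1609 × 1.77 = 2.05 mmol/kg

CA = 2.05 mmol/kg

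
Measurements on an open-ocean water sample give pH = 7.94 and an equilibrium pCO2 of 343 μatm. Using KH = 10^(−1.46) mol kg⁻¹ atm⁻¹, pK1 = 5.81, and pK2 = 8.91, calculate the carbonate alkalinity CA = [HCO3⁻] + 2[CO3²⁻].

CA = 1.95 mmol/kg

[CO2*] = KH · pCO2 = 10^(−1.46) × 343×10^-6 = 1.189×10^-5 mol/kg
α₀ = 1/(1 + K1/[H⁺] + K1K2/[H⁺]²) = 1/(1 + 10^+2.13 + 10^+1.16) = 0.006651
DIC = [CO2*]/α₀ = 1.189×10^-5 / 0.006651 = 1.788 mmol/kg
CA = (α₁ + 2α₂)·DIC = (0.8972 + 2×0.09614) × 1.788 = 1.95 mmol/kg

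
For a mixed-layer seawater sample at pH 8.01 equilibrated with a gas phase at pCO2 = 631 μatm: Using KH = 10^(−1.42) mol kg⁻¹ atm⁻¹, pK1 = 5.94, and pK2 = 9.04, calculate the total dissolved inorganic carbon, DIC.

DIC = 3.11 mmol/kg

[CO2*] = KH · pCO2 = 10^(−1.42) × 631×10^-6 = 2.399×10^-5 mol/kg
α₀ = 1/(1 + K1/[H⁺] + K1K2/[H⁺]²) = 1/(1 + 10^+2.07 + 10^+1.04) = 0.007725
DIC = [CO2*]/α₀ = 2.399×10^-5 / 0.007725 = 3.11 mmol/kg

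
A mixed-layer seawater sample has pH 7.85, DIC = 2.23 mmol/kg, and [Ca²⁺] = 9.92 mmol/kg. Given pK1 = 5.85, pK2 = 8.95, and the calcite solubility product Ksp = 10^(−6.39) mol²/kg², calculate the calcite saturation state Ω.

α₂ = 1 / (1 + [H⁺]/K2 + [H⁺]²/(K1K2)) = 1 / (1 + 10^+1.10 + 10^-0.90)
   = 1 / (1 + 12.589 + 0.12589) = 1/13.715 = 0.07291
[CO3²⁻] = α₂ × DIC = 0.07291 × 2.23 = 0.1626 mmol/kg
Ksp = 10^(−6.39) = 4.074×10^-7
Ω = [Ca²⁺][CO3²⁻]/Ksp = (9.92×10^-3)(1.626×10^-4) / 4.074×10^-7 = 3.96

Ω = 3.96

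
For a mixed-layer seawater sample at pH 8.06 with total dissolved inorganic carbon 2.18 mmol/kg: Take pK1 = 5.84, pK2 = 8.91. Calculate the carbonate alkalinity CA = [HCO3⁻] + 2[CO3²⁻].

CA = 2.44 mmol/kg

CA = [HCO3⁻] + 2[CO3²⁻] = (α₁ + 2α₂)·DIC
At pH 8.06: [H⁺]/K1 = 10^-2.22 = 0.0060256, K2/[H⁺] = 10^-0.85 = 0.14125
α₁ = 1/(1 + 0.0060256 + 0.14125) = 1/1.1473 = 0.8716; α₂ = α₁·K2/[H⁺] = 0.1231
α₁ + 2α₂ = 1.1179
CA = 1.1179 × 2.18 = 2.44 mmol/kg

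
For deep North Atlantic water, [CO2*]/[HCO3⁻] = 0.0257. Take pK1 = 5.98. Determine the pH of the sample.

pH = 7.57

From K1 = [H⁺][HCO3⁻]/[CO2*]:  pH = pK1 − log₁₀([CO2*]/[HCO3⁻])
log₁₀(0.0257) = -1.590
pH = 5.98 − (-1.590) = 7.57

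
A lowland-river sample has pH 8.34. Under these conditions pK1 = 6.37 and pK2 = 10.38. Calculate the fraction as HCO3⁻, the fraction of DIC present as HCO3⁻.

α₁ = 0.981

α₁ = 1 / (1 + [H⁺]/K1 + K2/[H⁺]) = 1 / (1 + 10^-1.97 + 10^-2.04)
   = 1 / (1 + 0.010715 + 0.0091201) = 1/1.0198 = 0.9806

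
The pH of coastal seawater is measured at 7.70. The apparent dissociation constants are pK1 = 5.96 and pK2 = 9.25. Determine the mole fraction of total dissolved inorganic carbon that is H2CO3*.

α₀ = 1 / (1 + K1/[H⁺] + K1K2/[H⁺]²) = 1 / (1 + 10^+1.74 + 10^+0.19)
   = 1 / (1 + 54.954 + 1.5488) = 1/57.503 = 0.01739

α₀ = 0.0174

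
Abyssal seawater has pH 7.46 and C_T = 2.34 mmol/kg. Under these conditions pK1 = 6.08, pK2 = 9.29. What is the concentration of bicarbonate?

α₁ = 1 / (1 + [H⁺]/K1 + K2/[H⁺]) = 1 / (1 + 10^-1.38 + 10^-1.83)
   = 1 / (1 + 0.041687 + 0.014791) = 1/1.0565 = 0.9465
[HCO3⁻] = α₁ × DIC = 0.9465 × 2.34 = 2.21 mmol/kg

[HCO3⁻] = 2.21 mmol/kg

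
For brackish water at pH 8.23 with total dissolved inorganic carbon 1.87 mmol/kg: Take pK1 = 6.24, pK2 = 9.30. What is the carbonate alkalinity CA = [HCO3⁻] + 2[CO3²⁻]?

CA = [HCO3⁻] + 2[CO3²⁻] = (α₁ + 2α₂)·DIC
At pH 8.23: [H⁺]/K1 = 10^-1.99 = 0.010233, K2/[H⁺] = 10^-1.07 = 0.085114
α₁ = 1/(1 + 0.010233 + 0.085114) = 1/1.0953 = 0.9130; α₂ = α₁·K2/[H⁺] = 0.07770
α₁ + 2α₂ = 1.0684
CA = 1.0684 × 1.87 = 2.00 mmol/kg

CA = 2.00 mmol/kg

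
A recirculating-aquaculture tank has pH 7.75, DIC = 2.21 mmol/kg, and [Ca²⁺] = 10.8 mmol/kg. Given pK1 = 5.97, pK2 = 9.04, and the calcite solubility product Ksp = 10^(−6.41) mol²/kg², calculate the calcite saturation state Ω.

Ω = 2.95

α₂ = 1 / (1 + [H⁺]/K2 + [H⁺]²/(K1K2)) = 1 / (1 + 10^+1.29 + 10^-0.49)
   = 1 / (1 + 19.498 + 0.32359) = 1/20.822 = 0.04803
[CO3²⁻] = α₂ × DIC = 0.04803 × 2.21 = 0.1061 mmol/kg
Ksp = 10^(−6.41) = 3.890×10^-7
Ω = [Ca²⁺][CO3²⁻]/Ksp = (10.8×10^-3)(1.061×10^-4) / 3.890×10^-7 = 2.95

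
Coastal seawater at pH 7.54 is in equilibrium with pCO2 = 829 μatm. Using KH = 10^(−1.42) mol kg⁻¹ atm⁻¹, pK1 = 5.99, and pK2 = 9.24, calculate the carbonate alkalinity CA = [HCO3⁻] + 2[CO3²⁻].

[CO2*] = KH · pCO2 = 10^(−1.42) × 829×10^-6 = 3.152×10^-5 mol/kg
α₀ = 1/(1 + K1/[H⁺] + K1K2/[H⁺]²) = 1/(1 + 10^+1.55 + 10^-0.15) = 0.02689
DIC = [CO2*]/α₀ = 3.152×10^-5 / 0.02689 = 1.172 mmol/kg
CA = (α₁ + 2α₂)·DIC = (0.9541 + 2×0.01904) × 1.172 = 1.16 mmol/kg

CA = 1.16 mmol/kg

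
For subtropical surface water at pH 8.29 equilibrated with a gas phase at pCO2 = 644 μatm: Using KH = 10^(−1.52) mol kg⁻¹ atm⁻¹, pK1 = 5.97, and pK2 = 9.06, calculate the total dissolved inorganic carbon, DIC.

[CO2*] = KH · pCO2 = 10^(−1.52) × 644×10^-6 = 1.945×10^-5 mol/kg
α₀ = 1/(1 + K1/[H⁺] + K1K2/[H⁺]²) = 1/(1 + 10^+2.32 + 10^+1.55) = 0.004075
DIC = [CO2*]/α₀ = 1.945×10^-5 / 0.004075 = 4.77 mmol/kg

DIC = 4.77 mmol/kg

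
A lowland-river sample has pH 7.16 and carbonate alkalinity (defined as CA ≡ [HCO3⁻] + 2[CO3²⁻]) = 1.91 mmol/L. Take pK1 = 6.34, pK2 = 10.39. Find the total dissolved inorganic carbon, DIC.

DIC = 2.20 mmol/L

CA = [HCO3⁻] + 2[CO3²⁻] = (α₁ + 2α₂)·DIC
At pH 7.16: [H⁺]/K1 = 10^-0.82 = 0.15136, K2/[H⁺] = 10^-3.23 = 0.00058884
α₁ = 1/(1 + 0.15136 + 0.00058884) = 1/1.1519 = 0.8681; α₂ = α₁·K2/[H⁺] = 0.0005112
α₁ + 2α₂ = 0.8691
DIC = CA / (α₁ + 2α₂) = 1.91 / 0.8691 = 2.20 mmol/L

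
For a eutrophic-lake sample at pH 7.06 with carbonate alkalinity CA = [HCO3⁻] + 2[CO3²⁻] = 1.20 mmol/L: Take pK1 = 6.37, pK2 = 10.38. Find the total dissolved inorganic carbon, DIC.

CA = [HCO3⁻] + 2[CO3²⁻] = (α₁ + 2α₂)·DIC
At pH 7.06: [H⁺]/K1 = 10^-0.69 = 0.20417, K2/[H⁺] = 10^-3.32 = 0.00047863
α₁ = 1/(1 + 0.20417 + 0.00047863) = 1/1.2047 = 0.8301; α₂ = α₁·K2/[H⁺] = 0.0003973
α₁ + 2α₂ = 0.8309
DIC = CA / (α₁ + 2α₂) = 1.20 / 0.8309 = 1.44 mmol/L

DIC = 1.44 mmol/L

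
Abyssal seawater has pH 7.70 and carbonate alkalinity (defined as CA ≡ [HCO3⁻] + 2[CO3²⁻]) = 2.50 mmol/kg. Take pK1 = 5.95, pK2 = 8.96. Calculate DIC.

CA = [HCO3⁻] + 2[CO3²⁻] = (α₁ + 2α₂)·DIC
At pH 7.70: [H⁺]/K1 = 10^-1.75 = 0.017783, K2/[H⁺] = 10^-1.26 = 0.054954
α₁ = 1/(1 + 0.017783 + 0.054954) = 1/1.0727 = 0.9322; α₂ = α₁·K2/[H⁺] = 0.05123
α₁ + 2α₂ = 1.0347
DIC = CA / (α₁ + 2α₂) = 2.50 / 1.0347 = 2.42 mmol/kg

DIC = 2.42 mmol/kg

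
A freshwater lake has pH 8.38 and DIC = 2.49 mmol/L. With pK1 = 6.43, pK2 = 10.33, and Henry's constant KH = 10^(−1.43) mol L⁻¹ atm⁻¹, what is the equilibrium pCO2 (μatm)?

α₀ = 1 / (1 + K1/[H⁺] + K1K2/[H⁺]²) = 1 / (1 + 10^+1.95 + 10^+0.00)
   = 1 / (1 + 89.125 + 1.0000) = 1/91.125 = 0.01097
[CO2*] = α₀ × DIC = 0.01097 × 2.49 = 0.02733 mmol/L
pCO2 = [CO2*]/KH = 2.733×10^-5 / 3.715×10^-2 = 735 μatm

pCO2 = 735 μatm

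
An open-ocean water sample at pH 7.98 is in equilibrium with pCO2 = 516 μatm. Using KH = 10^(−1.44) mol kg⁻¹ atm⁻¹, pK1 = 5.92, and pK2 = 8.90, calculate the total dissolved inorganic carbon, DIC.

[CO2*] = KH · pCO2 = 10^(−1.44) × 516×10^-6 = 1.873×10^-5 mol/kg
α₀ = 1/(1 + K1/[H⁺] + K1K2/[H⁺]²) = 1/(1 + 10^+2.06 + 10^+1.14) = 0.007715
DIC = [CO2*]/α₀ = 1.873×10^-5 / 0.007715 = 2.43 mmol/kg

DIC = 2.43 mmol/kg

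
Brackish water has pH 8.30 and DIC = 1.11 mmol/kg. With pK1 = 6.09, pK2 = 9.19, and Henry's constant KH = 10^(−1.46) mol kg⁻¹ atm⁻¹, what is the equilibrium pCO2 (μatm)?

α₀ = 1 / (1 + K1/[H⁺] + K1K2/[H⁺]²) = 1 / (1 + 10^+2.21 + 10^+1.32)
   = 1 / (1 + 162.18 + 20.893) = 1/184.07 = 0.005433
[CO2*] = α₀ × DIC = 0.005433 × 1.11 = 0.006030 mmol/kg = 6.030 μmol/kg
pCO2 = [CO2*]/KH = 6.030×10^-6 / 3.467×10^-2 = 174 μatm

pCO2 = 174 μatm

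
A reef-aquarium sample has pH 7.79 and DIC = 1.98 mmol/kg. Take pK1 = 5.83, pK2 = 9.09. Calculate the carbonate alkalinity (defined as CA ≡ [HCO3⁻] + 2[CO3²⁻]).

CA = [HCO3⁻] + 2[CO3²⁻] = (α₁ + 2α₂)·DIC
At pH 7.79: [H⁺]/K1 = 10^-1.96 = 0.010965, K2/[H⁺] = 10^-1.30 = 0.050119
α₁ = 1/(1 + 0.010965 + 0.050119) = 1/1.0611 = 0.9424; α₂ = α₁·K2/[H⁺] = 0.04723
α₁ + 2α₂ = 1.0369
CA = 1.0369 × 1.98 = 2.05 mmol/kg

CA = 2.05 mmol/kg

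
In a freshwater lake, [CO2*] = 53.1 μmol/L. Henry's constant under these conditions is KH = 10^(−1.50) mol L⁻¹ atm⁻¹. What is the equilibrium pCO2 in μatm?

pCO2 = 1680 μatm

KH = 10^(−1.50) = 3.162×10^-2 mol L⁻¹ atm⁻¹
pCO2 = [CO2*]/KH = 53.1×10^-6 / 3.162×10^-2 = 1.68×10^-3 atm = 1680 μatm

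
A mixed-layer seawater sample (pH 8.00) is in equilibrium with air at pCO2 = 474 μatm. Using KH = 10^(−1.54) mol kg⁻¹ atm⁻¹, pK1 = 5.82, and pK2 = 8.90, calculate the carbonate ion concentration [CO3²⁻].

[CO3²⁻] = 0.260 mmol/kg

[CO2*] = KH · pCO2 = 10^(−1.54) × 474×10^-6 = 1.367×10^-5 mol/kg
α₀ = 1/(1 + K1/[H⁺] + K1K2/[H⁺]²) = 1/(1 + 10^+2.18 + 10^+1.28) = 0.005834
DIC = [CO2*]/α₀ = 1.367×10^-5 / 0.005834 = 2.343 mmol/kg
[CO3²⁻] = α₂·DIC; α₂ = 0.1112, so [CO3²⁻] = 0.1112 × 2.343 = 0.260 mmol/kg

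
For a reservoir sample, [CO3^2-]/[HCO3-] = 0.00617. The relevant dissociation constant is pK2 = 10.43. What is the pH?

From K2 = [H⁺][CO3^2-]/[HCO3-]:  pH = pK2 + log₁₀([CO3^2-]/[HCO3-])
log₁₀(0.00617) = -2.210
pH = 10.43 + (-2.210) = 8.22

pH = 8.22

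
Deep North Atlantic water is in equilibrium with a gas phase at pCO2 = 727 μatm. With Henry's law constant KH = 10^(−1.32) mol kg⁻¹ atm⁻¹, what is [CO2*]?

KH = 10^(−1.32) = 4.786×10^-2 mol kg⁻¹ atm⁻¹
[CO2*] = KH · pCO2 = 4.786×10^-2 × 727×10^-6 atm = 3.48×10^-5 mol/kg

[CO2*] = 34.8 μmol/kg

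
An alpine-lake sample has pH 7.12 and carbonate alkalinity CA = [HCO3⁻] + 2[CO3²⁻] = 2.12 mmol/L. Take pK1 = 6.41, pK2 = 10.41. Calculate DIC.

CA = [HCO3⁻] + 2[CO3²⁻] = (α₁ + 2α₂)·DIC
At pH 7.12: [H⁺]/K1 = 10^-0.71 = 0.19498, K2/[H⁺] = 10^-3.29 = 0.00051286
α₁ = 1/(1 + 0.19498 + 0.00051286) = 1/1.1955 = 0.8365; α₂ = α₁·K2/[H⁺] = 0.0004290
α₁ + 2α₂ = 0.8373
DIC = CA / (α₁ + 2α₂) = 2.12 / 0.8373 = 2.53 mmol/L

DIC = 2.53 mmol/L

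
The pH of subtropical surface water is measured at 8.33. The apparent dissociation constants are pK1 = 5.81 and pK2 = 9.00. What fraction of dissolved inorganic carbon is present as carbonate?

α₂ = 0.176

α₂ = 1 / (1 + [H⁺]/K2 + [H⁺]²/(K1K2)) = 1 / (1 + 10^+0.67 + 10^-1.85)
   = 1 / (1 + 4.6774 + 0.014125) = 1/5.6915 = 0.1757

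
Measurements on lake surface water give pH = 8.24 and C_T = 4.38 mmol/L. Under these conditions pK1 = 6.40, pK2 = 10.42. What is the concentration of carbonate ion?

α₂ = 1 / (1 + [H⁺]/K2 + [H⁺]²/(K1K2)) = 1 / (1 + 10^+2.18 + 10^+0.34)
   = 1 / (1 + 151.36 + 2.1878) = 1/154.54 = 0.006471
[CO3²⁻] = α₂ × DIC = 0.006471 × 4.38 = 0.0283 mmol/L

[CO3²⁻] = 0.0283 mmol/L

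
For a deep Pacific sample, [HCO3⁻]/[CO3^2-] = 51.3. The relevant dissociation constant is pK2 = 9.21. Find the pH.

pH = 7.50

From K2 = [H⁺][CO3^2-]/[HCO3⁻]:  pH = pK2 − log₁₀([HCO3⁻]/[CO3^2-])
log₁₀(51.3) = +1.710
pH = 9.21 − (+1.710) = 7.50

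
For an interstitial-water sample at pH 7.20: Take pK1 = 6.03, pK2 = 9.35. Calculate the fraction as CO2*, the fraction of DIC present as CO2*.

α₀ = 0.0629

α₀ = 1 / (1 + K1/[H⁺] + K1K2/[H⁺]²) = 1 / (1 + 10^+1.17 + 10^-0.98)
   = 1 / (1 + 14.791 + 0.10471) = 1/15.896 = 0.06291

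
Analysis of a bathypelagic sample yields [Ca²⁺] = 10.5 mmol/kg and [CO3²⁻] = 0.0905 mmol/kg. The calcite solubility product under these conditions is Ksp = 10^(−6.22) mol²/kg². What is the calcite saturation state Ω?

Ksp = 10^(−6.22) = 6.026×10^-7
Ω = [Ca²⁺][CO3²⁻]/Ksp = (10.5×10^-3)(0.0905×10^-3) / 6.026×10^-7 = 1.58

Ω = 1.58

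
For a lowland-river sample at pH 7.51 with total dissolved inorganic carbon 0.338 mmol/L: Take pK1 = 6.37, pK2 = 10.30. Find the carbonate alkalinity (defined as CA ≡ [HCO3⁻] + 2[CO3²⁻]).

CA = 0.316 mmol/L

CA = [HCO3⁻] + 2[CO3²⁻] = (α₁ + 2α₂)·DIC
At pH 7.51: [H⁺]/K1 = 10^-1.14 = 0.072444, K2/[H⁺] = 10^-2.79 = 0.0016218
α₁ = 1/(1 + 0.072444 + 0.0016218) = 1/1.0741 = 0.9310; α₂ = α₁·K2/[H⁺] = 0.001510
α₁ + 2α₂ = 0.9341
CA = 0.9341 × 0.338 = 0.316 mmol/L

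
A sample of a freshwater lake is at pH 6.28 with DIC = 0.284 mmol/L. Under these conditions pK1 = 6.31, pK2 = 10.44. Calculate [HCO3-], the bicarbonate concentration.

α₁ = 1 / (1 + [H⁺]/K1 + K2/[H⁺]) = 1 / (1 + 10^+0.03 + 10^-4.16)
   = 1 / (1 + 1.0715 + 6.9183×10^-5) = 1/2.0716 = 0.4827
[HCO3⁻] = α₁ × DIC = 0.4827 × 0.284 = 0.137 mmol/L

[HCO3⁻] = 0.137 mmol/L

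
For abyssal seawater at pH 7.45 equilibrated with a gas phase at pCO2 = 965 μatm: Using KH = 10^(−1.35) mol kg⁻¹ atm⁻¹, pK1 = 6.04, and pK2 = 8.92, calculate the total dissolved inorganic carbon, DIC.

[CO2*] = KH · pCO2 = 10^(−1.35) × 965×10^-6 = 4.310×10^-5 mol/kg
α₀ = 1/(1 + K1/[H⁺] + K1K2/[H⁺]²) = 1/(1 + 10^+1.41 + 10^-0.06) = 0.03626
DIC = [CO2*]/α₀ = 4.310×10^-5 / 0.03626 = 1.19 mmol/kg

DIC = 1.19 mmol/kg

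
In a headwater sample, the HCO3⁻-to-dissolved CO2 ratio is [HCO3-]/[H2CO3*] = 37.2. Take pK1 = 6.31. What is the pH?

From K1 = [H⁺][HCO3-]/[H2CO3*]:  pH = pK1 + log₁₀([HCO3-]/[H2CO3*])
log₁₀(37.2) = +1.571
pH = 6.31 + (+1.571) = 7.88

pH = 7.88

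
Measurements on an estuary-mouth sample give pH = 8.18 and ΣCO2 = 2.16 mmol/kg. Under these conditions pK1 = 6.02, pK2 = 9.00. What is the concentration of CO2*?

[CO2*] = 12.9 μmol/kg

α₀ = 1 / (1 + K1/[H⁺] + K1K2/[H⁺]²) = 1 / (1 + 10^+2.16 + 10^+1.34)
   = 1 / (1 + 144.54 + 21.878) = 1/167.42 = 0.005973
[CO2*] = α₀ × DIC = 0.005973 × 2.16 = 0.0129 mmol/kg = 12.9 μmol/kg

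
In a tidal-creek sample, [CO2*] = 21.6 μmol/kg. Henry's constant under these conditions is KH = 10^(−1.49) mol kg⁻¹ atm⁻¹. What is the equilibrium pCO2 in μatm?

KH = 10^(−1.49) = 3.236×10^-2 mol kg⁻¹ atm⁻¹
pCO2 = [CO2*]/KH = 21.6×10^-6 / 3.236×10^-2 = 6.68×10^-4 atm = 668 μatm

pCO2 = 668 μatm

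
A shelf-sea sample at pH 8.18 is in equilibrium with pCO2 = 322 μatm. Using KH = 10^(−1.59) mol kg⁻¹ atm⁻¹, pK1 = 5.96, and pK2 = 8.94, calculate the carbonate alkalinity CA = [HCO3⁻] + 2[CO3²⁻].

[CO2*] = KH · pCO2 = 10^(−1.59) × 322×10^-6 = 8.277×10^-6 mol/kg
α₀ = 1/(1 + K1/[H⁺] + K1K2/[H⁺]²) = 1/(1 + 10^+2.22 + 10^+1.46) = 0.005107
DIC = [CO2*]/α₀ = 8.277×10^-6 / 0.005107 = 1.621 mmol/kg
CA = (α₁ + 2α₂)·DIC = (0.8476 + 2×0.1473) × 1.621 = 1.85 mmol/kg

CA = 1.85 mmol/kg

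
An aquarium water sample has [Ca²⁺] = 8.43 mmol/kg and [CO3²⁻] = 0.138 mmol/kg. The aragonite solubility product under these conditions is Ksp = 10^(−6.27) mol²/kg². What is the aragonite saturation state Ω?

Ksp = 10^(−6.27) = 5.370×10^-7
Ω = [Ca²⁺][CO3²⁻]/Ksp = (8.43×10^-3)(0.138×10^-3) / 5.370×10^-7 = 2.17

Ω = 2.17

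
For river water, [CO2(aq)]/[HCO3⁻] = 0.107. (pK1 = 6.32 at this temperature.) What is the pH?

From K1 = [H⁺][HCO3⁻]/[CO2(aq)]:  pH = pK1 − log₁₀([CO2(aq)]/[HCO3⁻])
log₁₀(0.107) = -0.971
pH = 6.32 − (-0.971) = 7.29

pH = 7.29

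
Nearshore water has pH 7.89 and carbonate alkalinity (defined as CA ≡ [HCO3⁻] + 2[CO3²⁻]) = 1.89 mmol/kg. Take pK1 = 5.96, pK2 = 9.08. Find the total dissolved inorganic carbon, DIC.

DIC = 1.80 mmol/kg

CA = [HCO3⁻] + 2[CO3²⁻] = (α₁ + 2α₂)·DIC
At pH 7.89: [H⁺]/K1 = 10^-1.93 = 0.011749, K2/[H⁺] = 10^-1.19 = 0.064565
α₁ = 1/(1 + 0.011749 + 0.064565) = 1/1.0763 = 0.9291; α₂ = α₁·K2/[H⁺] = 0.05999
α₁ + 2α₂ = 1.0491
DIC = CA / (α₁ + 2α₂) = 1.89 / 1.0491 = 1.80 mmol/kg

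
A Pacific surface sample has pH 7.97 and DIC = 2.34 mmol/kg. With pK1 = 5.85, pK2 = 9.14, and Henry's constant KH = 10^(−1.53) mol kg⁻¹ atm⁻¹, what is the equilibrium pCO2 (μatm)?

α₀ = 1 / (1 + K1/[H⁺] + K1K2/[H⁺]²) = 1 / (1 + 10^+2.12 + 10^+0.95)
   = 1 / (1 + 131.83 + 8.9125) = 1/141.74 = 0.007055
[CO2*] = α₀ × DIC = 0.007055 × 2.34 = 0.01651 mmol/kg = 16.51 μmol/kg
pCO2 = [CO2*]/KH = 1.651×10^-5 / 2.951×10^-2 = 559 μatm

pCO2 = 559 μatm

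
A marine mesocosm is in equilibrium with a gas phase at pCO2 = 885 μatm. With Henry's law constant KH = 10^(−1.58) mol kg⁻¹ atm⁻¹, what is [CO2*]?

KH = 10^(−1.58) = 2.630×10^-2 mol kg⁻¹ atm⁻¹
[CO2*] = KH · pCO2 = 2.630×10^-2 × 885×10^-6 atm = 2.33×10^-5 mol/kg

[CO2*] = 23.3 μmol/kg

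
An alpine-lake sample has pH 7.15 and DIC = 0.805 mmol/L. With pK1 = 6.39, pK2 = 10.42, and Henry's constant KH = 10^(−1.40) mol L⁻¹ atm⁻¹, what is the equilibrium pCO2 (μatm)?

pCO2 = 2990 μatm

α₀ = 1 / (1 + K1/[H⁺] + K1K2/[H⁺]²) = 1 / (1 + 10^+0.76 + 10^-2.51)
   = 1 / (1 + 5.7544 + 0.0030903) = 1/6.7575 = 0.1480
[CO2*] = α₀ × DIC = 0.1480 × 0.805 = 0.1191 mmol/L
pCO2 = [CO2*]/KH = 1.191×10^-4 / 3.981×10^-2 = 2990 μatm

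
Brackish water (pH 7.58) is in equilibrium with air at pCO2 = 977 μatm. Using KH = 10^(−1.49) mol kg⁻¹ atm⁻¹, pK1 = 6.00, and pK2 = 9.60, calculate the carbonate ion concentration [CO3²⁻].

[CO2*] = KH · pCO2 = 10^(−1.49) × 977×10^-6 = 3.162×10^-5 mol/kg
α₀ = 1/(1 + K1/[H⁺] + K1K2/[H⁺]²) = 1/(1 + 10^+1.58 + 10^-0.44) = 0.02539
DIC = [CO2*]/α₀ = 3.162×10^-5 / 0.02539 = 1.245 mmol/kg
[CO3²⁻] = α₂·DIC; α₂ = 0.009219, so [CO3²⁻] = 0.009219 × 1.245 = 0.0115 mmol/kg = 11.5 μmol/kg

[CO3²⁻] = 11.5 μmol/kg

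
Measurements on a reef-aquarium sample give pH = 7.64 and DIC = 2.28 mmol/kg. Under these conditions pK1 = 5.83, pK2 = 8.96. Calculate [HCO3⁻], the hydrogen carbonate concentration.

[HCO3⁻] = 2.14 mmol/kg

α₁ = 1 / (1 + [H⁺]/K1 + K2/[H⁺]) = 1 / (1 + 10^-1.81 + 10^-1.32)
   = 1 / (1 + 0.015488 + 0.047863) = 1/1.0634 = 0.9404
[HCO3⁻] = α₁ × DIC = 0.9404 × 2.28 = 2.14 mmol/kg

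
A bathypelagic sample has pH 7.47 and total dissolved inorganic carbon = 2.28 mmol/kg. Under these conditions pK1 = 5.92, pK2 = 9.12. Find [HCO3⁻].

α₁ = 1 / (1 + [H⁺]/K1 + K2/[H⁺]) = 1 / (1 + 10^-1.55 + 10^-1.65)
   = 1 / (1 + 0.028184 + 0.022387) = 1/1.0506 = 0.9519
[HCO3⁻] = α₁ × DIC = 0.9519 × 2.28 = 2.17 mmol/kg

[HCO3⁻] = 2.17 mmol/kg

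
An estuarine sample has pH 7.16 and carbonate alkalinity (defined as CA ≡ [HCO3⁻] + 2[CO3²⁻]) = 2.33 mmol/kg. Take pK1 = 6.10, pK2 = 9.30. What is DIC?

CA = [HCO3⁻] + 2[CO3²⁻] = (α₁ + 2α₂)·DIC
At pH 7.16: [H⁺]/K1 = 10^-1.06 = 0.087096, K2/[H⁺] = 10^-2.14 = 0.0072444
α₁ = 1/(1 + 0.087096 + 0.0072444) = 1/1.0943 = 0.9138; α₂ = α₁·K2/[H⁺] = 0.006620
α₁ + 2α₂ = 0.9270
DIC = CA / (α₁ + 2α₂) = 2.33 / 0.9270 = 2.51 mmol/kg

DIC = 2.51 mmol/kg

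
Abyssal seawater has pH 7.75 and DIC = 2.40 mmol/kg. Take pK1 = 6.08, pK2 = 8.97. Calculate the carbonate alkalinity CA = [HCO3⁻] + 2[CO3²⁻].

CA = [HCO3⁻] + 2[CO3²⁻] = (α₁ + 2α₂)·DIC
At pH 7.75: [H⁺]/K1 = 10^-1.67 = 0.021380, K2/[H⁺] = 10^-1.22 = 0.060256
α₁ = 1/(1 + 0.021380 + 0.060256) = 1/1.0816 = 0.9245; α₂ = α₁·K2/[H⁺] = 0.05571
α₁ + 2α₂ = 1.0359
CA = 1.0359 × 2.40 = 2.49 mmol/kg

CA = 2.49 mmol/kg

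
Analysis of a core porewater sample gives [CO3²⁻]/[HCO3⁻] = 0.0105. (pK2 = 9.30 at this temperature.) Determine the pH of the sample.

pH = 7.32

From K2 = [H⁺][CO3²⁻]/[HCO3⁻]:  pH = pK2 + log₁₀([CO3²⁻]/[HCO3⁻])
log₁₀(0.0105) = -1.979
pH = 9.30 + (-1.979) = 7.32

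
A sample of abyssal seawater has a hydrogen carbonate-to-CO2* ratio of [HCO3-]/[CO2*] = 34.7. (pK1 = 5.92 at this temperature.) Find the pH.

pH = 7.46

From K1 = [H⁺][HCO3-]/[CO2*]:  pH = pK1 + log₁₀([HCO3-]/[CO2*])
log₁₀(34.7) = +1.540
pH = 5.92 + (+1.540) = 7.46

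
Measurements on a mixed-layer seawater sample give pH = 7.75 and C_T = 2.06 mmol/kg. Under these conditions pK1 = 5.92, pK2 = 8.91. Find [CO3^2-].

[CO3²⁻] = 0.131 mmol/kg

α₂ = 1 / (1 + [H⁺]/K2 + [H⁺]²/(K1K2)) = 1 / (1 + 10^+1.16 + 10^-0.67)
   = 1 / (1 + 14.454 + 0.21380) = 1/15.668 = 0.06382
[CO3²⁻] = α₂ × DIC = 0.06382 × 2.06 = 0.131 mmol/kg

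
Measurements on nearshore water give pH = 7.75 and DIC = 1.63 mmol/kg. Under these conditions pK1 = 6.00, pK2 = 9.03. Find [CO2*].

[CO2*] = 0.0271 mmol/kg

α₀ = 1 / (1 + K1/[H⁺] + K1K2/[H⁺]²) = 1 / (1 + 10^+1.75 + 10^+0.47)
   = 1 / (1 + 56.234 + 2.9512) = 1/60.185 = 0.01662
[CO2*] = α₀ × DIC = 0.01662 × 1.63 = 0.0271 mmol/kg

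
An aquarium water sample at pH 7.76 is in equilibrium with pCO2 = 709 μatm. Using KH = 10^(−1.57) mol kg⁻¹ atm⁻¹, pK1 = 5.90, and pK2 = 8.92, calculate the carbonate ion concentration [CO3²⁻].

[CO2*] = KH · pCO2 = 10^(−1.57) × 709×10^-6 = 1.908×10^-5 mol/kg
α₀ = 1/(1 + K1/[H⁺] + K1K2/[H⁺]²) = 1/(1 + 10^+1.86 + 10^+0.70) = 0.01275
DIC = [CO2*]/α₀ = 1.908×10^-5 / 0.01275 = 1.497 mmol/kg
[CO3²⁻] = α₂·DIC; α₂ = 0.06388, so [CO3²⁻] = 0.06388 × 1.497 = 0.0956 mmol/kg

[CO3²⁻] = 0.0956 mmol/kg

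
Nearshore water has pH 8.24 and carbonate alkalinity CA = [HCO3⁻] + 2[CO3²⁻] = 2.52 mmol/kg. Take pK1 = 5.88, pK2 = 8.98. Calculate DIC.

DIC = 2.19 mmol/kg

CA = [HCO3⁻] + 2[CO3²⁻] = (α₁ + 2α₂)·DIC
At pH 8.24: [H⁺]/K1 = 10^-2.36 = 0.0043652, K2/[H⁺] = 10^-0.74 = 0.18197
α₁ = 1/(1 + 0.0043652 + 0.18197) = 1/1.1863 = 0.8429; α₂ = α₁·K2/[H⁺] = 0.1534
α₁ + 2α₂ = 1.1497
DIC = CA / (α₁ + 2α₂) = 2.52 / 1.1497 = 2.19 mmol/kg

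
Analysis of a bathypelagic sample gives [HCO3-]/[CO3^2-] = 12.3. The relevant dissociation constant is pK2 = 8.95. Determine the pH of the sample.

pH = 7.86

From K2 = [H⁺][CO3^2-]/[HCO3-]:  pH = pK2 − log₁₀([HCO3-]/[CO3^2-])
log₁₀(12.3) = +1.090
pH = 8.95 − (+1.090) = 7.86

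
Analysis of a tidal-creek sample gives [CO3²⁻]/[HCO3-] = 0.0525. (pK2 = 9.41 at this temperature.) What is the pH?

pH = 8.13

From K2 = [H⁺][CO3²⁻]/[HCO3-]:  pH = pK2 + log₁₀([CO3²⁻]/[HCO3-])
log₁₀(0.0525) = -1.280
pH = 9.41 + (-1.280) = 8.13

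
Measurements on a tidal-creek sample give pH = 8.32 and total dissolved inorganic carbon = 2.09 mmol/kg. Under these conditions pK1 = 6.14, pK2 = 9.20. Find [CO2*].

[CO2*] = 12.1 μmol/kg

α₀ = 1 / (1 + K1/[H⁺] + K1K2/[H⁺]²) = 1 / (1 + 10^+2.18 + 10^+1.30)
   = 1 / (1 + 151.36 + 19.953) = 1/172.31 = 0.005804
[CO2*] = α₀ × DIC = 0.005804 × 2.09 = 0.0121 mmol/kg = 12.1 μmol/kg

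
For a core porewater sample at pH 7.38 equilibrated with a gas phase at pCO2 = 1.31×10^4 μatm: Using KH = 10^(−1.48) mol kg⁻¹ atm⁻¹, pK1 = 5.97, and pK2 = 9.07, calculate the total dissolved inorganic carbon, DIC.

DIC = 11.8 mmol/kg

[CO2*] = KH · pCO2 = 10^(−1.48) × 1.31×10^4×10^-6 = 4.338×10^-4 mol/kg
α₀ = 1/(1 + K1/[H⁺] + K1K2/[H⁺]²) = 1/(1 + 10^+1.41 + 10^-0.28) = 0.03673
DIC = [CO2*]/α₀ = 4.338×10^-4 / 0.03673 = 11.8 mmol/kg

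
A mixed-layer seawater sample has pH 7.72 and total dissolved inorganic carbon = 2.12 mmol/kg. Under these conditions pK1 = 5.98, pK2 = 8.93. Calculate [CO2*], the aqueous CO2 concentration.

[CO2*] = 0.0357 mmol/kg

α₀ = 1 / (1 + K1/[H⁺] + K1K2/[H⁺]²) = 1 / (1 + 10^+1.74 + 10^+0.53)
   = 1 / (1 + 54.954 + 3.3884) = 1/59.343 = 0.01685
[CO2*] = α₀ × DIC = 0.01685 × 2.12 = 0.0357 mmol/kg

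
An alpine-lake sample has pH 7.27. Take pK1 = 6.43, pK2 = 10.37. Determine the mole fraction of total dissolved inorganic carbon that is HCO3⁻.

α₁ = 0.873

α₁ = 1 / (1 + [H⁺]/K1 + K2/[H⁺]) = 1 / (1 + 10^-0.84 + 10^-3.10)
   = 1 / (1 + 0.14454 + 0.00079433) = 1/1.1453 = 0.8731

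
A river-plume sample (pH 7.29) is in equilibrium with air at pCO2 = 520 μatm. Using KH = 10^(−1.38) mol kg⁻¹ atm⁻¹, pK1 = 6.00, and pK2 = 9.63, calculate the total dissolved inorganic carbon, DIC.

DIC = 0.446 mmol/kg

[CO2*] = KH · pCO2 = 10^(−1.38) × 520×10^-6 = 2.168×10^-5 mol/kg
α₀ = 1/(1 + K1/[H⁺] + K1K2/[H⁺]²) = 1/(1 + 10^+1.29 + 10^-1.05) = 0.04857
DIC = [CO2*]/α₀ = 2.168×10^-5 / 0.04857 = 0.446 mmol/kg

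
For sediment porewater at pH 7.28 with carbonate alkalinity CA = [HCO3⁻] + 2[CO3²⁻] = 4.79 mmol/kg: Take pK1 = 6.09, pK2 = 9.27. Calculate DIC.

DIC = 5.05 mmol/kg

CA = [HCO3⁻] + 2[CO3²⁻] = (α₁ + 2α₂)·DIC
At pH 7.28: [H⁺]/K1 = 10^-1.19 = 0.064565, K2/[H⁺] = 10^-1.99 = 0.010233
α₁ = 1/(1 + 0.064565 + 0.010233) = 1/1.0748 = 0.9304; α₂ = α₁·K2/[H⁺] = 0.009521
α₁ + 2α₂ = 0.9494
DIC = CA / (α₁ + 2α₂) = 4.79 / 0.9494 = 5.05 mmol/kg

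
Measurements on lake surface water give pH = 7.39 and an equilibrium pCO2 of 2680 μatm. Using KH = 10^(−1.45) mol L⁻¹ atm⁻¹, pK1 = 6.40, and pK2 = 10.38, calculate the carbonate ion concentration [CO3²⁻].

[CO3²⁻] = 0.951 μmol/L

[CO2*] = KH · pCO2 = 10^(−1.45) × 2680×10^-6 = 9.509×10^-5 mol/L
α₀ = 1/(1 + K1/[H⁺] + K1K2/[H⁺]²) = 1/(1 + 10^+0.99 + 10^-2.00) = 0.09274
DIC = [CO2*]/α₀ = 9.509×10^-5 / 0.09274 = 1.025 mmol/L
[CO3²⁻] = α₂·DIC; α₂ = 0.0009274, so [CO3²⁻] = 0.0009274 × 1.025 = 0.000951 mmol/L = 0.951 μmol/L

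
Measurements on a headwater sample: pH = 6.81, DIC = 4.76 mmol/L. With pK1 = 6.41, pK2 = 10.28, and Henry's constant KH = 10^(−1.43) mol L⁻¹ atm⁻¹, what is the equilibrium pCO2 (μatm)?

pCO2 = 3.65×10^4 μatm

α₀ = 1 / (1 + K1/[H⁺] + K1K2/[H⁺]²) = 1 / (1 + 10^+0.40 + 10^-3.07)
   = 1 / (1 + 2.5119 + 0.00085114) = 1/3.5127 = 0.2847
[CO2*] = α₀ × DIC = 0.2847 × 4.76 = 1.355 mmol/L
pCO2 = [CO2*]/KH = 1.355×10^-3 / 3.715×10^-2 = 3.65×10^4 μatm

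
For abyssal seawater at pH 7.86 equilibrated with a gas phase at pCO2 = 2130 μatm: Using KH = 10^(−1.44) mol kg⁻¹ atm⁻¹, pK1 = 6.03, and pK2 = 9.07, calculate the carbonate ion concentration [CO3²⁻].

[CO2*] = KH · pCO2 = 10^(−1.44) × 2130×10^-6 = 7.734×10^-5 mol/kg
α₀ = 1/(1 + K1/[H⁺] + K1K2/[H⁺]²) = 1/(1 + 10^+1.83 + 10^+0.62) = 0.01374
DIC = [CO2*]/α₀ = 7.734×10^-5 / 0.01374 = 5.628 mmol/kg
[CO3²⁻] = α₂·DIC; α₂ = 0.05728, so [CO3²⁻] = 0.05728 × 5.628 = 0.322 mmol/kg

[CO3²⁻] = 0.322 mmol/kg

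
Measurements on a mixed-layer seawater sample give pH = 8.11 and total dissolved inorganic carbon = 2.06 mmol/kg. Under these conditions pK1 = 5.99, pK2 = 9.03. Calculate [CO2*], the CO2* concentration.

[CO2*] = 13.9 μmol/kg

α₀ = 1 / (1 + K1/[H⁺] + K1K2/[H⁺]²) = 1 / (1 + 10^+2.12 + 10^+1.20)
   = 1 / (1 + 131.83 + 15.849) = 1/148.67 = 0.006726
[CO2*] = α₀ × DIC = 0.006726 × 2.06 = 0.0139 mmol/kg = 13.9 μmol/kg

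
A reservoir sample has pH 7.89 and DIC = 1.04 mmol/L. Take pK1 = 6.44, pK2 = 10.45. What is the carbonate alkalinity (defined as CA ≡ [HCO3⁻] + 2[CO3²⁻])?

CA = 1.01 mmol/L

CA = [HCO3⁻] + 2[CO3²⁻] = (α₁ + 2α₂)·DIC
At pH 7.89: [H⁺]/K1 = 10^-1.45 = 0.035481, K2/[H⁺] = 10^-2.56 = 0.0027542
α₁ = 1/(1 + 0.035481 + 0.0027542) = 1/1.0382 = 0.9632; α₂ = α₁·K2/[H⁺] = 0.002653
α₁ + 2α₂ = 0.9685
CA = 0.9685 × 1.04 = 1.01 mmol/L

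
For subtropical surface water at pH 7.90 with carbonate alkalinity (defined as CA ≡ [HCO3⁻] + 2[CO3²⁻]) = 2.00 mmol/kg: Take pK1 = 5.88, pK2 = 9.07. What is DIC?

CA = [HCO3⁻] + 2[CO3²⁻] = (α₁ + 2α₂)·DIC
At pH 7.90: [H⁺]/K1 = 10^-2.02 = 0.0095499, K2/[H⁺] = 10^-1.17 = 0.067608
α₁ = 1/(1 + 0.0095499 + 0.067608) = 1/1.0772 = 0.9284; α₂ = α₁·K2/[H⁺] = 0.06277
α₁ + 2α₂ = 1.0539
DIC = CA / (α₁ + 2α₂) = 2.00 / 1.0539 = 1.90 mmol/kg

DIC = 1.90 mmol/kg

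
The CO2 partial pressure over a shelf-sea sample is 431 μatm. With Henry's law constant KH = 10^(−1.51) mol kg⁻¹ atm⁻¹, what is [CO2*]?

KH = 10^(−1.51) = 3.090×10^-2 mol kg⁻¹ atm⁻¹
[CO2*] = KH · pCO2 = 3.090×10^-2 × 431×10^-6 atm = 1.33×10^-5 mol/kg

[CO2*] = 13.3 μmol/kg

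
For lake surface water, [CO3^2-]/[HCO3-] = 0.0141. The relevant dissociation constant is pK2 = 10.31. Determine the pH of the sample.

pH = 8.46

From K2 = [H⁺][CO3^2-]/[HCO3-]:  pH = pK2 + log₁₀([CO3^2-]/[HCO3-])
log₁₀(0.0141) = -1.851
pH = 10.31 + (-1.851) = 8.46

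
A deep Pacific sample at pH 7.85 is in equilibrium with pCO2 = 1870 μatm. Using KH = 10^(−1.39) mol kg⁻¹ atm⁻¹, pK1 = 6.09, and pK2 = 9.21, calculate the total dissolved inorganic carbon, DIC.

DIC = 4.65 mmol/kg

[CO2*] = KH · pCO2 = 10^(−1.39) × 1870×10^-6 = 7.618×10^-5 mol/kg
α₀ = 1/(1 + K1/[H⁺] + K1K2/[H⁺]²) = 1/(1 + 10^+1.76 + 10^+0.40) = 0.01638
DIC = [CO2*]/α₀ = 7.618×10^-5 / 0.01638 = 4.65 mmol/kg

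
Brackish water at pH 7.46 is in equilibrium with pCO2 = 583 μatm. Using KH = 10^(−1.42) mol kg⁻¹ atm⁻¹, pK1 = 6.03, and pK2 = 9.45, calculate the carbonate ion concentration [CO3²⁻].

[CO2*] = KH · pCO2 = 10^(−1.42) × 583×10^-6 = 2.217×10^-5 mol/kg
α₀ = 1/(1 + K1/[H⁺] + K1K2/[H⁺]²) = 1/(1 + 10^+1.43 + 10^-0.56) = 0.03547
DIC = [CO2*]/α₀ = 2.217×10^-5 / 0.03547 = 0.6248 mmol/kg
[CO3²⁻] = α₂·DIC; α₂ = 0.009770, so [CO3²⁻] = 0.009770 × 0.6248 = 0.00610 mmol/kg = 6.10 μmol/kg

[CO3²⁻] = 6.10 μmol/kg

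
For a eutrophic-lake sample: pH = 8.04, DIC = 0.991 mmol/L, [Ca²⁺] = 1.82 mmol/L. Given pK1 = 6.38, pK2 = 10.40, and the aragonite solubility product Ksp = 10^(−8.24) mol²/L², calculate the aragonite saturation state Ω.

α₂ = 1 / (1 + [H⁺]/K2 + [H⁺]²/(K1K2)) = 1 / (1 + 10^+2.36 + 10^+0.70)
   = 1 / (1 + 229.09 + 5.0119) = 1/235.10 = 0.004254
[CO3²⁻] = α₂ × DIC = 0.004254 × 0.991 = 0.004215 mmol/L = 4.215 μmol/L
Ksp = 10^(−8.24) = 5.754×10^-9
Ω = [Ca²⁺][CO3²⁻]/Ksp = (1.82×10^-3)(4.215×10^-6) / 5.754×10^-9 = 1.33

Ω = 1.33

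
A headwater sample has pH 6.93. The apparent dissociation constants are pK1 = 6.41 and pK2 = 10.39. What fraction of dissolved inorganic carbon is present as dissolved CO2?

α₀ = 1 / (1 + K1/[H⁺] + K1K2/[H⁺]²) = 1 / (1 + 10^+0.52 + 10^-2.94)
   = 1 / (1 + 3.3113 + 0.0011482) = 1/4.3125 = 0.2319

α₀ = 0.232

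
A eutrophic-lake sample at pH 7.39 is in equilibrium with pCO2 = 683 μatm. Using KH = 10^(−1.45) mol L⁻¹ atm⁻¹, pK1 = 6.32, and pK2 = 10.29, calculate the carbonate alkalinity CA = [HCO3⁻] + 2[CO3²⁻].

CA = 0.285 mmol/L

[CO2*] = KH · pCO2 = 10^(−1.45) × 683×10^-6 = 2.423×10^-5 mol/L
α₀ = 1/(1 + K1/[H⁺] + K1K2/[H⁺]²) = 1/(1 + 10^+1.07 + 10^-1.83) = 0.07835
DIC = [CO2*]/α₀ = 2.423×10^-5 / 0.07835 = 0.3093 mmol/L
CA = (α₁ + 2α₂)·DIC = (0.9205 + 2×0.001159) × 0.3093 = 0.285 mmol/L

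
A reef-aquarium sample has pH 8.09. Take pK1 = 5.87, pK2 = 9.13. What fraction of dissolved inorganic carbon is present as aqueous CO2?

α₀ = 1 / (1 + K1/[H⁺] + K1K2/[H⁺]²) = 1 / (1 + 10^+2.22 + 10^+1.18)
   = 1 / (1 + 165.96 + 15.136) = 1/182.09 = 0.005492

α₀ = 0.00549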